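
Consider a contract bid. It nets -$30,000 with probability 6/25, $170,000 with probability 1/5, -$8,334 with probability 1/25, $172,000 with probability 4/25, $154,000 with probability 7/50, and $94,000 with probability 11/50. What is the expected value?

$96,226.64

EV = 6/25 × (-30000) + 1/5 × 170000 + 1/25 × (-8334) + 4/25 × 172000 + 7/50 × 154000 + 11/50 × 94000 = -7200 + 34000 − 333.36 + 27520 + 21560 + 20680 = 96226.64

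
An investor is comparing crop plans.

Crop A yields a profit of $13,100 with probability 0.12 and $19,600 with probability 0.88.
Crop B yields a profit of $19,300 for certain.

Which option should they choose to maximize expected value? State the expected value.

Crop B ($19,300)

Crop A = 0.12 × 13100 + 0.88 × 19600 = 1572 + 17248 = 18820
Crop B: 19300 (certain)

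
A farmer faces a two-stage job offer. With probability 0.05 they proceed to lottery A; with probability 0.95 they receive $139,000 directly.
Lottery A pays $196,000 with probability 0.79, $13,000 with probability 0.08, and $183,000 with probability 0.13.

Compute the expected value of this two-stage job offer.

EV(A) = 0.79 × 196000 + 0.08 × 13000 + 0.13 × 183000 = 154840 + 1040 + 23790 = 179670
Branch B: 139000 (certain)
Overall = 0.05 × 179670 + 0.95 × 139000 = 8983.5 + 132050 = 141033.5

$141,033.50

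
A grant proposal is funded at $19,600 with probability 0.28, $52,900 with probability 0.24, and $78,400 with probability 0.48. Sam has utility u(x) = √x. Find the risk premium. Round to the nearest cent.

$3,466.56

E[u] = 0.28·√19600 + 0.24·√52900 + 0.48·√78400 = 0.28·140 + 0.24·230 + 0.48·280 = 228.8
CE = (228.8)² = 52349.44
Risk premium = EV − CE = 55816 − 52349.44 = 3466.56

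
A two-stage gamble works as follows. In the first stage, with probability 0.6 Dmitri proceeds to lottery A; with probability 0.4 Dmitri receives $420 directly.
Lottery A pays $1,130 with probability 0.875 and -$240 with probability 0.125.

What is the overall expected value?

$743.25

EV(A) = 0.875 × 1130 + 0.125 × (-240) = 988.75 − 30 = 958.75
Branch B: 420 (certain)
Overall = 0.6 × 958.75 + 0.4 × 420 = 575.25 + 168 = 743.25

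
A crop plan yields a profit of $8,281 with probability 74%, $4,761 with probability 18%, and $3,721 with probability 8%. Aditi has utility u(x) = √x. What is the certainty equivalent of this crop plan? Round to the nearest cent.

E[u] = 0.74·√8281 + 0.18·√4761 + 0.08·√3721 = 0.74·91 + 0.18·69 + 0.08·61 = 84.64
CE = (84.64)² = 7163.9296

$7,163.93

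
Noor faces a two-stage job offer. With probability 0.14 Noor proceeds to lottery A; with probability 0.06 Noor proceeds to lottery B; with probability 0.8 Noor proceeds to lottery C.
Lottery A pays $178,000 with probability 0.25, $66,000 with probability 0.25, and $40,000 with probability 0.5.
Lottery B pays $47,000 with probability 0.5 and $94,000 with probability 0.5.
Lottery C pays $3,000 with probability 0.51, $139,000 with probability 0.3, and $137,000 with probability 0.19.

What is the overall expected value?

EV(A) = 0.25 × 178000 + 0.25 × 66000 + 0.5 × 40000 = 44500 + 16500 + 20000 = 81000
EV(B) = 0.5 × 47000 + 0.5 × 94000 = 23500 + 47000 = 70500
EV(C) = 0.51 × 3000 + 0.3 × 139000 + 0.19 × 137000 = 1530 + 41700 + 26030 = 69260
Overall = 0.14 × 81000 + 0.06 × 70500 + 0.8 × 69260 = 11340 + 4230 + 55408 = 70978

$70,978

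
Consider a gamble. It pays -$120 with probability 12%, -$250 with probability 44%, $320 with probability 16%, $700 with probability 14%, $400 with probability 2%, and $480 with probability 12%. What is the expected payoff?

$90.40

EV = 0.12 × (-120) + 0.44 × (-250) + 0.16 × 320 + 0.14 × 700 + 0.02 × 400 + 0.12 × 480 = -14.4 − 110 + 51.2 + 98 + 8 + 57.6 = 90.4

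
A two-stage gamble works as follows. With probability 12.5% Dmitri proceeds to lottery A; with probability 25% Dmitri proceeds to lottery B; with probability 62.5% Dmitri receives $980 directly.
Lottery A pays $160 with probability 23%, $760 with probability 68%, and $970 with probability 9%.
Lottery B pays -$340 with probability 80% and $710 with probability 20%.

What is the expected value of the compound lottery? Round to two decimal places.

$660.11

EV(A) = 0.23 × 160 + 0.68 × 760 + 0.09 × 970 = 36.8 + 516.8 + 87.3 = 640.9
EV(B) = 0.8 × (-340) + 0.2 × 710 = -272 + 142 = -130
Branch C: 980 (certain)
Overall = 0.125 × 640.9 + 0.25 × (-130) + 0.625 × 980 = 80.1125 − 32.5 + 612.5 = 660.1125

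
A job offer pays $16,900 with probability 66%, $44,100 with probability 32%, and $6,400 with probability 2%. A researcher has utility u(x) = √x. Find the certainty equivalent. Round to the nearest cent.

E[u] = 0.66·√16900 + 0.32·√44100 + 0.02·√6400 = 0.66·130 + 0.32·210 + 0.02·80 = 154.6
CE = (154.6)² = 23901.16

$23,901.16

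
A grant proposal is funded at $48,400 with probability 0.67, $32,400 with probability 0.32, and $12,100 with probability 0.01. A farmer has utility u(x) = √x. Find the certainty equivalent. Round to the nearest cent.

E[u] = 0.67·√48400 + 0.32·√32400 + 0.01·√12100 = 0.67·220 + 0.32·180 + 0.01·110 = 206.1
CE = (206.1)² = 42477.21

$42,477.21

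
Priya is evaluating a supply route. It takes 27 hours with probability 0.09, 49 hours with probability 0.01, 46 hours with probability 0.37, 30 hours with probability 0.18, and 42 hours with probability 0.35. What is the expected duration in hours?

EV = 0.09 × 27 + 0.01 × 49 + 0.37 × 46 + 0.18 × 30 + 0.35 × 42 = 2.43 + 0.49 + 17.02 + 5.4 + 14.7 = 40.04

40.04 hours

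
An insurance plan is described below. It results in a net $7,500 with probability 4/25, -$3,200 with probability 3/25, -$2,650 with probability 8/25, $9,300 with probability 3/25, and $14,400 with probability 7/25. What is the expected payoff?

EV = 4/25 × 7500 + 3/25 × (-3200) + 8/25 × (-2650) + 3/25 × 9300 + 7/25 × 14400 = 1200 − 384 − 848 + 1116 + 4032 = 5116

$5,116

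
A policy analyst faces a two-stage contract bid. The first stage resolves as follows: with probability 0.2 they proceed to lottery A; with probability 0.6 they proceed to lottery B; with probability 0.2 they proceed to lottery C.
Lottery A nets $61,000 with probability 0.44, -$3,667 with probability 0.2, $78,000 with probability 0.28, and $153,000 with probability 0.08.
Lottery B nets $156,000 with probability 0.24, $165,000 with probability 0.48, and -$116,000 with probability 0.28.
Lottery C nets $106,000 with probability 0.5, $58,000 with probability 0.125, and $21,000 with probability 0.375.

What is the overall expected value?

EV(A) = 0.44 × 61000 + 0.2 × (-3667) + 0.28 × 78000 + 0.08 × 153000 = 26840 − 733.4 + 21840 + 12240 = 60186.6
EV(B) = 0.24 × 156000 + 0.48 × 165000 + 0.28 × (-116000) = 37440 + 79200 − 32480 = 84160
EV(C) = 0.5 × 106000 + 0.125 × 58000 + 0.375 × 21000 = 53000 + 7250 + 7875 = 68125
Overall = 0.2 × 60186.6 + 0.6 × 84160 + 0.2 × 68125 = 12037.32 + 50496 + 13625 = 76158.32

$76,158.32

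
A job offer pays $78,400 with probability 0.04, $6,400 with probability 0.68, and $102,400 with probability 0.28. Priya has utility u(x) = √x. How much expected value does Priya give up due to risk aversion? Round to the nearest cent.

$12,072.96

E[u] = 0.04·√78400 + 0.68·√6400 + 0.28·√102400 = 0.04·280 + 0.68·80 + 0.28·320 = 155.2
CE = (155.2)² = 24087.04
Risk premium = EV − CE = 36160 − 24087.04 = 12072.96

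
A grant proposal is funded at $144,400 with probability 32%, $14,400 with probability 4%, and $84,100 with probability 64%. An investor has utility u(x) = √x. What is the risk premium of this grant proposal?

$3,264

E[u] = 0.32·√144400 + 0.04·√14400 + 0.64·√84100 = 0.32·380 + 0.04·120 + 0.64·290 = 312
CE = (312)² = 97344
Risk premium = EV − CE = 100608 − 97344 = 3264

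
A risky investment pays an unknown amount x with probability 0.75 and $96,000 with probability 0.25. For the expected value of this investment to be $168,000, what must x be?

0.75·x + 0.25·96000 = 168000
0.75·x = 168000 − 24000 = 144000
x = 144000 / 0.75 = 192000

x = $192,000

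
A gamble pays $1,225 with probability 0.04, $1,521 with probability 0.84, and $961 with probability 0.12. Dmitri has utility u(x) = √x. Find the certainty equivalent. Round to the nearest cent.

E[u] = 0.04·√1225 + 0.84·√1521 + 0.12·√961 = 0.04·35 + 0.84·39 + 0.12·31 = 37.88
CE = (37.88)² = 1434.8944

$1,434.89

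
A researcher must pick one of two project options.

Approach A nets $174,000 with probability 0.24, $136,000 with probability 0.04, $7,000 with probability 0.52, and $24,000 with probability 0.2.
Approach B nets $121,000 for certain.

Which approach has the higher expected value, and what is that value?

Approach B ($121,000)

Approach A = 0.24 × 174000 + 0.04 × 136000 + 0.52 × 7000 + 0.2 × 24000 = 41760 + 5440 + 3640 + 4800 = 55640
Approach B: 121000 (certain)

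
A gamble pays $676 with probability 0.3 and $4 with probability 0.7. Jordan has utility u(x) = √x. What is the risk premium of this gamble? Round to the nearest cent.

E[u] = 0.3·√676 + 0.7·√4 = 0.3·26 + 0.7·2 = 9.2
CE = (9.2)² = 84.64
Risk premium = EV − CE = 205.6 − 84.64 = 120.96

$120.96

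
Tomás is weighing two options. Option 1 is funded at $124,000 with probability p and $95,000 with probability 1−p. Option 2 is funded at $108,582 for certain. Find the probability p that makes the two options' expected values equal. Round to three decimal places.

p·124000 + (1−p)·95000 = 108582
29000p + 95000 = 108582
p = (108582 − 95000) / 29000

p = 0.468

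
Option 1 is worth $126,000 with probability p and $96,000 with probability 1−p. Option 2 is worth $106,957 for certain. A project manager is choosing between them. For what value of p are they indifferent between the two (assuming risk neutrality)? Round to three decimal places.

p·126000 + (1−p)·96000 = 106957
30000p + 96000 = 106957
p = (106957 − 96000) / 30000

p = 0.365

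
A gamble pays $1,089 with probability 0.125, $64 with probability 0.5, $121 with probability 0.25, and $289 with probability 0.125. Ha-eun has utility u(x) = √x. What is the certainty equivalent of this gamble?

E[u] = 0.125·√1089 + 0.5·√64 + 0.25·√121 + 0.125·√289 = 0.125·33 + 0.5·8 + 0.25·11 + 0.125·17 = 13
CE = (13)² = 169

$169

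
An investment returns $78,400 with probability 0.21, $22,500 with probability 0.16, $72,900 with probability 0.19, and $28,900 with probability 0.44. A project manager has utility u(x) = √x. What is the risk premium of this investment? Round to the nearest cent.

E[u] = 0.21·√78400 + 0.16·√22500 + 0.19·√72900 + 0.44·√28900 = 0.21·280 + 0.16·150 + 0.19·270 + 0.44·170 = 208.9
CE = (208.9)² = 43639.21
Risk premium = EV − CE = 46631 − 43639.21 = 2991.79

$2,991.79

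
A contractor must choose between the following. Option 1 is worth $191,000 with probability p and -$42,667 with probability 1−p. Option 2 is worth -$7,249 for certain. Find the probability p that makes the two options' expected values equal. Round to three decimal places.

p = 0.152

p·191000 + (1−p)·(-42667) = -7249
233667p − 42667 = -7249
p = (-7249 + 42667) / 233667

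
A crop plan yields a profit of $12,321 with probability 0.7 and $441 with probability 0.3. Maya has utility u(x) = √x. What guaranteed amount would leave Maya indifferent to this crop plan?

$7,056

E[u] = 0.7·√12321 + 0.3·√441 = 0.7·111 + 0.3·21 = 84
CE = (84)² = 7056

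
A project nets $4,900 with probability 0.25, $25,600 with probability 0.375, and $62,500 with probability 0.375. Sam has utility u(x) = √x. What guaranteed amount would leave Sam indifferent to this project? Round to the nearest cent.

$29,326.56

E[u] = 0.25·√4900 + 0.375·√25600 + 0.375·√62500 = 0.25·70 + 0.375·160 + 0.375·250 = 171.25
CE = (171.25)² = 29326.5625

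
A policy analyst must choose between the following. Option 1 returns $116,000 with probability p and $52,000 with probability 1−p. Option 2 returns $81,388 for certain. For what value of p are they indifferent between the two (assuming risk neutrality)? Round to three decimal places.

p = 0.459

p·116000 + (1−p)·52000 = 81388
64000p + 52000 = 81388
p = (81388 − 52000) / 64000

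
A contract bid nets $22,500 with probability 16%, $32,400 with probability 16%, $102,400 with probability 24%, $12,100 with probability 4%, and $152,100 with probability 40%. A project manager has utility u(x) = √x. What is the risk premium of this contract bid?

E[u] = 0.16·√22500 + 0.16·√32400 + 0.24·√102400 + 0.04·√12100 + 0.4·√152100 = 0.16·150 + 0.16·180 + 0.24·320 + 0.04·110 + 0.4·390 = 290
CE = (290)² = 84100
Risk premium = EV − CE = 94684 − 84100 = 10584

$10,584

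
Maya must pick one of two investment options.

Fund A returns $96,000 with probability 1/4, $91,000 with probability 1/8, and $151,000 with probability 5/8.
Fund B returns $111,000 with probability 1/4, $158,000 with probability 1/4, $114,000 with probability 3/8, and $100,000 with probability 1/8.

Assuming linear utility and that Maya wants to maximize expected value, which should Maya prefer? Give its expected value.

Fund A = 1/4 × 96000 + 1/8 × 91000 + 5/8 × 151000 = 24000 + 11375 + 94375 = 129750
Fund B = 1/4 × 111000 + 1/4 × 158000 + 3/8 × 114000 + 1/8 × 100000 = 27750 + 39500 + 42750 + 12500 = 122500

Fund A ($129,750)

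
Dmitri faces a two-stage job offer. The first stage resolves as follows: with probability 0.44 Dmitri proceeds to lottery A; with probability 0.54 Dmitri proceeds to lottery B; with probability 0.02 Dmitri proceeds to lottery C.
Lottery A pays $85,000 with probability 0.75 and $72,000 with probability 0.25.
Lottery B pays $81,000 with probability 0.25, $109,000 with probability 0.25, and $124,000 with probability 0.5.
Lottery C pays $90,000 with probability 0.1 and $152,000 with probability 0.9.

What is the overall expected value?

EV(A) = 0.75 × 85000 + 0.25 × 72000 = 63750 + 18000 = 81750
EV(B) = 0.25 × 81000 + 0.25 × 109000 + 0.5 × 124000 = 20250 + 27250 + 62000 = 109500
EV(C) = 0.1 × 90000 + 0.9 × 152000 = 9000 + 136800 = 145800
Overall = 0.44 × 81750 + 0.54 × 109500 + 0.02 × 145800 = 35970 + 59130 + 2916 = 98016

$98,016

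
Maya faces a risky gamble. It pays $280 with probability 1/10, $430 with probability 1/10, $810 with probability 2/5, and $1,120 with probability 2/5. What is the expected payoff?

$843

EV = 1/10 × 280 + 1/10 × 430 + 2/5 × 810 + 2/5 × 1120 = 28 + 43 + 324 + 448 = 843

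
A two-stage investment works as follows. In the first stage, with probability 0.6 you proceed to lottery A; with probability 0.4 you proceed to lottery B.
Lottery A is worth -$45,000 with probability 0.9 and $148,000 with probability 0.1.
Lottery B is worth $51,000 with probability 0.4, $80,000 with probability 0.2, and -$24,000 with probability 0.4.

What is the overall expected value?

EV(A) = 0.9 × (-45000) + 0.1 × 148000 = -40500 + 14800 = -25700
EV(B) = 0.4 × 51000 + 0.2 × 80000 + 0.4 × (-24000) = 20400 + 16000 − 9600 = 26800
Overall = 0.6 × (-25700) + 0.4 × 26800 = -15420 + 10720 = -4700

-$4,700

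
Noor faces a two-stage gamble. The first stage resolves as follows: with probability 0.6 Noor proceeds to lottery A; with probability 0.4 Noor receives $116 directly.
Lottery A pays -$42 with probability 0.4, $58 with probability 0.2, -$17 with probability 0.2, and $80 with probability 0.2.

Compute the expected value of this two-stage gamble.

$50.84

EV(A) = 0.4 × (-42) + 0.2 × 58 + 0.2 × (-17) + 0.2 × 80 = -16.8 + 11.6 − 3.4 + 16 = 7.4
Branch B: 116 (certain)
Overall = 0.6 × 7.4 + 0.4 × 116 = 4.44 + 46.4 = 50.84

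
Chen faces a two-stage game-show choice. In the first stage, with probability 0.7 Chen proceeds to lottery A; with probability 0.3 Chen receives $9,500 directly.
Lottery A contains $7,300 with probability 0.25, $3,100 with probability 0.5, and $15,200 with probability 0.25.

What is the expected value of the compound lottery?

$7,872.50

EV(A) = 0.25 × 7300 + 0.5 × 3100 + 0.25 × 15200 = 1825 + 1550 + 3800 = 7175
Branch B: 9500 (certain)
Overall = 0.7 × 7175 + 0.3 × 9500 = 5022.5 + 2850 = 7872.5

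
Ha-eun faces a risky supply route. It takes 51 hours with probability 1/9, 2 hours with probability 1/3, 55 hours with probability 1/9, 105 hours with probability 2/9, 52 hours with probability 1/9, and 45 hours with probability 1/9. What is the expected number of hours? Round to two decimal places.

EV = 1/9 × 51 + 1/3 × 2 + 1/9 × 55 + 2/9 × 105 + 1/9 × 52 + 1/9 × 45 = 5.6667 + 0.6667 + 6.1111 + 23.3333 + 5.7778 + 5 = 46.5556

46.56 hours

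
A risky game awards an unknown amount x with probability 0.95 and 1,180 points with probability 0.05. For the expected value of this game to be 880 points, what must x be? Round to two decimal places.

x = 864.21 points

0.95·x + 0.05·1180 = 880
0.95·x = 880 − 59 = 821
x = 821 / 0.95 = 864.2105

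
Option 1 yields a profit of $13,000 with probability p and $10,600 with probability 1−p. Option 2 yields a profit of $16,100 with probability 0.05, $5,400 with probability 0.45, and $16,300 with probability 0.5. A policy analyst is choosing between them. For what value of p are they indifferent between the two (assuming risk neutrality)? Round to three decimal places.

p = 0.327

EV(Option 2) = 0.05 × 16100 + 0.45 × 5400 + 0.5 × 16300 = 805 + 2430 + 8150 = 11385
p·13000 + (1−p)·10600 = 11385
2400p + 10600 = 11385
p = (11385 − 10600) / 2400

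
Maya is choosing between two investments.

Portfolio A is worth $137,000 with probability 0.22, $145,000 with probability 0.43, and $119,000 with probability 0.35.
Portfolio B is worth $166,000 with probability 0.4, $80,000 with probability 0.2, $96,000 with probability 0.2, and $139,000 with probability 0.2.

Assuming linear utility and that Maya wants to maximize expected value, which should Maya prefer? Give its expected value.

Portfolio A = 0.22 × 137000 + 0.43 × 145000 + 0.35 × 119000 = 30140 + 62350 + 41650 = 134140
Portfolio B = 0.4 × 166000 + 0.2 × 80000 + 0.2 × 96000 + 0.2 × 139000 = 66400 + 16000 + 19200 + 27800 = 129400

Portfolio A ($134,140)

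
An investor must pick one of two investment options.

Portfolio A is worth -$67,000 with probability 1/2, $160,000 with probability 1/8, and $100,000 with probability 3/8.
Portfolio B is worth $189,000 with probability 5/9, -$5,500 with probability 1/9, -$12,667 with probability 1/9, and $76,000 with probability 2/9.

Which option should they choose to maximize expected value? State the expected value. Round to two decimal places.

Portfolio B ($119,870.33)

Portfolio A = 1/2 × (-67000) + 1/8 × 160000 + 3/8 × 100000 = -33500 + 20000 + 37500 = 24000
Portfolio B = 5/9 × 189000 + 1/9 × (-5500) + 1/9 × (-12667) + 2/9 × 76000 = 105000 − 611.1111 − 1407.4444 + 16888.8889 = 119870.3333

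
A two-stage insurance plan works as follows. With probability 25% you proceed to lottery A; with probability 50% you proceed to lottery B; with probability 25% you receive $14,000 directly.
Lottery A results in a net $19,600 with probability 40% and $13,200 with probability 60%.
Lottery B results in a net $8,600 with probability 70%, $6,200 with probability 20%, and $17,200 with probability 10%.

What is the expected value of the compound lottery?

$11,930

EV(A) = 0.4 × 19600 + 0.6 × 13200 = 7840 + 7920 = 15760
EV(B) = 0.7 × 8600 + 0.2 × 6200 + 0.1 × 17200 = 6020 + 1240 + 1720 = 8980
Branch C: 14000 (certain)
Overall = 0.25 × 15760 + 0.5 × 8980 + 0.25 × 14000 = 3940 + 4490 + 3500 = 11930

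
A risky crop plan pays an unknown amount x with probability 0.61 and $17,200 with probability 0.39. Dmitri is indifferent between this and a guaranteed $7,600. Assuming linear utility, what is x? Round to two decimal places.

x = $1,462.30

0.61·x + 0.39·17200 = 7600
0.61·x = 7600 − 6708 = 892
x = 892 / 0.61 = 1462.2951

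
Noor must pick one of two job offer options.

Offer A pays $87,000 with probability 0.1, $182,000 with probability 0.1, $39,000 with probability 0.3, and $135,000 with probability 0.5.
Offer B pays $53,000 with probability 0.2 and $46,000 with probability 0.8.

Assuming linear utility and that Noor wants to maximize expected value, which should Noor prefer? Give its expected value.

Offer A ($106,100)

Offer A = 0.1 × 87000 + 0.1 × 182000 + 0.3 × 39000 + 0.5 × 135000 = 8700 + 18200 + 11700 + 67500 = 106100
Offer B = 0.2 × 53000 + 0.8 × 46000 = 10600 + 36800 = 47400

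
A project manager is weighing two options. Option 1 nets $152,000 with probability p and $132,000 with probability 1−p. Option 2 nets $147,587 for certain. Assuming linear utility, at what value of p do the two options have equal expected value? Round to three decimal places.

p = 0.779

p·152000 + (1−p)·132000 = 147587
20000p + 132000 = 147587
p = (147587 − 132000) / 20000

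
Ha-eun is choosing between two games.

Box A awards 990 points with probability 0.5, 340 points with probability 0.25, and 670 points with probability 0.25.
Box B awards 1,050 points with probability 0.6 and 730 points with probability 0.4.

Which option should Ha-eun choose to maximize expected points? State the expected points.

Box B (922 points)

Box A = 0.5 × 990 + 0.25 × 340 + 0.25 × 670 = 495 + 85 + 167.5 = 747.5
Box B = 0.6 × 1050 + 0.4 × 730 = 630 + 292 = 922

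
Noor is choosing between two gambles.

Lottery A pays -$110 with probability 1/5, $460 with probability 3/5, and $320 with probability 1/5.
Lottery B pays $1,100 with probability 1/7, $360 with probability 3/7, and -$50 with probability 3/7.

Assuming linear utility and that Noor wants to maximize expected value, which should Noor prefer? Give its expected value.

Lottery A = 1/5 × (-110) + 3/5 × 460 + 1/5 × 320 = -22 + 276 + 64 = 318
Lottery B = 1/7 × 1100 + 3/7 × 360 + 3/7 × (-50) = 157.1429 + 154.2857 − 21.4286 = 290

Lottery A ($318)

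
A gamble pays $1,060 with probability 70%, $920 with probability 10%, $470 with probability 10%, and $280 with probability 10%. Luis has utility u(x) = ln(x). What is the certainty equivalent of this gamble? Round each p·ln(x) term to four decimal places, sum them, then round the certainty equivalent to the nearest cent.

$843.37

E[u] = 0.7·ln(1060) + 0.1·ln(920) + 0.1·ln(470) + 0.1·ln(280) = 4.8762 + 0.6824 + 0.6153 + 0.5635 = 6.7374
CE = e^6.7374 ≈ 843.37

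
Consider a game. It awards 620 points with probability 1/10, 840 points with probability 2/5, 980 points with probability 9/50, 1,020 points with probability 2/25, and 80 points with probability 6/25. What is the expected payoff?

EV = 1/10 × 620 + 2/5 × 840 + 9/50 × 980 + 2/25 × 1020 + 6/25 × 80 = 62 + 336 + 176.4 + 81.6 + 19.2 = 675.2

675.2 points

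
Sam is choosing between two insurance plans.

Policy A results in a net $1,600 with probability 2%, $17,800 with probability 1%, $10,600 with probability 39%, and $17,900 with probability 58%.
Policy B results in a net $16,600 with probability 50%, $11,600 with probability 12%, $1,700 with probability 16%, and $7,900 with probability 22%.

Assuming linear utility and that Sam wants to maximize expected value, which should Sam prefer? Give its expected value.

Policy A = 0.02 × 1600 + 0.01 × 17800 + 0.39 × 10600 + 0.58 × 17900 = 32 + 178 + 4134 + 10382 = 14726
Policy B = 0.5 × 16600 + 0.12 × 11600 + 0.16 × 1700 + 0.22 × 7900 = 8300 + 1392 + 272 + 1738 = 11702

Policy A ($14,726)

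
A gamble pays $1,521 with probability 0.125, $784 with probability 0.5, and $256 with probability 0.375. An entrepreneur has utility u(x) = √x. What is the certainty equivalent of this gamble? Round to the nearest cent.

E[u] = 0.125·√1521 + 0.5·√784 + 0.375·√256 = 0.125·39 + 0.5·28 + 0.375·16 = 24.875
CE = (24.875)² = 618.765625

$618.77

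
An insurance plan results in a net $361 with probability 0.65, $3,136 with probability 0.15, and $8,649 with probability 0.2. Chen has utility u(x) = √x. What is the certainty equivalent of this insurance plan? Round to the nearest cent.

$1,548.42

E[u] = 0.65·√361 + 0.15·√3136 + 0.2·√8649 = 0.65·19 + 0.15·56 + 0.2·93 = 39.35
CE = (39.35)² = 1548.4225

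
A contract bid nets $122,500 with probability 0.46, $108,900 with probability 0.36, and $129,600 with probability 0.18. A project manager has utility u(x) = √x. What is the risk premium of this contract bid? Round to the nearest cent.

$132.84

E[u] = 0.46·√122500 + 0.36·√108900 + 0.18·√129600 = 0.46·350 + 0.36·330 + 0.18·360 = 344.6
CE = (344.6)² = 118749.16
Risk premium = EV − CE = 118882 − 118749.16 = 132.84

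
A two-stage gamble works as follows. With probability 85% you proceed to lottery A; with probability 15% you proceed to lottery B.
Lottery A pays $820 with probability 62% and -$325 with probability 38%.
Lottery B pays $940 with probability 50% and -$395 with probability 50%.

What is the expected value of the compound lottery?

$368.04

EV(A) = 0.62 × 820 + 0.38 × (-325) = 508.4 − 123.5 = 384.9
EV(B) = 0.5 × 940 + 0.5 × (-395) = 470 − 197.5 = 272.5
Overall = 0.85 × 384.9 + 0.15 × 272.5 = 327.165 + 40.875 = 368.04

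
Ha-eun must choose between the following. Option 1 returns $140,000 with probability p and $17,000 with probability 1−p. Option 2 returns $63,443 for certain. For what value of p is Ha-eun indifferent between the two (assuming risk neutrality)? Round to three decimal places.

p·140000 + (1−p)·17000 = 63443
123000p + 17000 = 63443
p = (63443 − 17000) / 123000

p = 0.378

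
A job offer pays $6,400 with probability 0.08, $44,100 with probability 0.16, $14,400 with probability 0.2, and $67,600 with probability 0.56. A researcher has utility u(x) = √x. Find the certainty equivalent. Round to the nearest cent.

E[u] = 0.08·√6400 + 0.16·√44100 + 0.2·√14400 + 0.56·√67600 = 0.08·80 + 0.16·210 + 0.2·120 + 0.56·260 = 209.6
CE = (209.6)² = 43932.16

$43,932.16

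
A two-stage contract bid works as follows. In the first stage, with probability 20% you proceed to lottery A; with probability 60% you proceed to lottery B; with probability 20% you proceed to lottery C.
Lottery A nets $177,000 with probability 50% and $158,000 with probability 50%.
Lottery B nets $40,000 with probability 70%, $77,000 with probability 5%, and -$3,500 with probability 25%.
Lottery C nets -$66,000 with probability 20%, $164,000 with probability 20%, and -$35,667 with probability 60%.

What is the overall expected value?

EV(A) = 0.5 × 177000 + 0.5 × 158000 = 88500 + 79000 = 167500
EV(B) = 0.7 × 40000 + 0.05 × 77000 + 0.25 × (-3500) = 28000 + 3850 − 875 = 30975
EV(C) = 0.2 × (-66000) + 0.2 × 164000 + 0.6 × (-35667) = -13200 + 32800 − 21400.2 = -1800.2
Overall = 0.2 × 167500 + 0.6 × 30975 + 0.2 × (-1800.2) = 33500 + 18585 − 360.04 = 51724.96

$51,724.96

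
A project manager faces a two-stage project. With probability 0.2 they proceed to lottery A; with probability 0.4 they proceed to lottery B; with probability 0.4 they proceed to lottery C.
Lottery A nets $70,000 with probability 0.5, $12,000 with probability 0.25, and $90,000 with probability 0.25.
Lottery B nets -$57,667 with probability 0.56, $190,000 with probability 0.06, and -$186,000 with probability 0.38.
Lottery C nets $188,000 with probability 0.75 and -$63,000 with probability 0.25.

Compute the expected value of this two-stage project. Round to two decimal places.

EV(A) = 0.5 × 70000 + 0.25 × 12000 + 0.25 × 90000 = 35000 + 3000 + 22500 = 60500
EV(B) = 0.56 × (-57667) + 0.06 × 190000 + 0.38 × (-186000) = -32293.52 + 11400 − 70680 = -91573.52
EV(C) = 0.75 × 188000 + 0.25 × (-63000) = 141000 − 15750 = 125250
Overall = 0.2 × 60500 + 0.4 × (-91573.52) + 0.4 × 125250 = 12100 − 36629.408 + 50100 = 25570.592

$25,570.59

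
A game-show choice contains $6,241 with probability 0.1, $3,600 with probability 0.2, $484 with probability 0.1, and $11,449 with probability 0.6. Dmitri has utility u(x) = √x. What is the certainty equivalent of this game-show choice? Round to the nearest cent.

$7,447.69

E[u] = 0.1·√6241 + 0.2·√3600 + 0.1·√484 + 0.6·√11449 = 0.1·79 + 0.2·60 + 0.1·22 + 0.6·107 = 86.3
CE = (86.3)² = 7447.69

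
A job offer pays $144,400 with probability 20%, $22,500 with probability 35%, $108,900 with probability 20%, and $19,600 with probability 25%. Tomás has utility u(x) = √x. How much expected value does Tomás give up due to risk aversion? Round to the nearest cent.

$10,764.75

E[u] = 0.2·√144400 + 0.35·√22500 + 0.2·√108900 + 0.25·√19600 = 0.2·380 + 0.35·150 + 0.2·330 + 0.25·140 = 229.5
CE = (229.5)² = 52670.25
Risk premium = EV − CE = 63435 − 52670.25 = 10764.75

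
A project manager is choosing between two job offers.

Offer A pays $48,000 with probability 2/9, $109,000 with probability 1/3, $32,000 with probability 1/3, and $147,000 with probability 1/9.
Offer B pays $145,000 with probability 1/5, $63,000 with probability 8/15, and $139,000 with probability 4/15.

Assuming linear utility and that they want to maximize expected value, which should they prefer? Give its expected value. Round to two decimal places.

Offer A = 2/9 × 48000 + 1/3 × 109000 + 1/3 × 32000 + 1/9 × 147000 = 10666.6667 + 36333.3333 + 10666.6667 + 16333.3333 = 74000
Offer B = 1/5 × 145000 + 8/15 × 63000 + 4/15 × 139000 = 29000 + 33600 + 37066.6667 = 99666.6667

Offer B ($99,666.67)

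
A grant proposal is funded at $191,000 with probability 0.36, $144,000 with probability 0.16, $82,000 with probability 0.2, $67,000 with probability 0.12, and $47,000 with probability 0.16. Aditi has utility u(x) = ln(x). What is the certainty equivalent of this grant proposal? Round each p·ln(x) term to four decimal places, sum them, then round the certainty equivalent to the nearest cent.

E[u] = 0.36·ln(191000) + 0.16·ln(144000) + 0.2·ln(82000) + 0.12·ln(67000) + 0.16·ln(47000) = 4.3776 + 1.9004 + 2.2629 + 1.3335 + 1.7213 = 11.5957
CE = e^11.5957 ≈ 108629.69

$108,629.69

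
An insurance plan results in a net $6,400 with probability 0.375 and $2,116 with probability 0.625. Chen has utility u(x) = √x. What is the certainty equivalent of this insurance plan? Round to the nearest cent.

E[u] = 0.375·√6400 + 0.625·√2116 = 0.375·80 + 0.625·46 = 58.75
CE = (58.75)² = 3451.5625

$3,451.56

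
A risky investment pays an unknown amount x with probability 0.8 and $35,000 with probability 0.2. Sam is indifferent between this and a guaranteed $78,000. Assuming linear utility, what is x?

0.8·x + 0.2·35000 = 78000
0.8·x = 78000 − 7000 = 71000
x = 71000 / 0.8 = 88750

x = $88,750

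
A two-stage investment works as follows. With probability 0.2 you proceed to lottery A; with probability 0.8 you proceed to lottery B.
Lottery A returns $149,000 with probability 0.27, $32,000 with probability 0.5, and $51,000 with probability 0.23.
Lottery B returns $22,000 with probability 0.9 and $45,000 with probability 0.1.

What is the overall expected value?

$33,032

EV(A) = 0.27 × 149000 + 0.5 × 32000 + 0.23 × 51000 = 40230 + 16000 + 11730 = 67960
EV(B) = 0.9 × 22000 + 0.1 × 45000 = 19800 + 4500 = 24300
Overall = 0.2 × 67960 + 0.8 × 24300 = 13592 + 19440 = 33032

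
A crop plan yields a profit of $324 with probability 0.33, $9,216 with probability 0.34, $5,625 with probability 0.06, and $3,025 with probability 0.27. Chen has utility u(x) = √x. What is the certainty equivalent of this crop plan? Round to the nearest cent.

$3,355.88

E[u] = 0.33·√324 + 0.34·√9216 + 0.06·√5625 + 0.27·√3025 = 0.33·18 + 0.34·96 + 0.06·75 + 0.27·55 = 57.93
CE = (57.93)² = 3355.8849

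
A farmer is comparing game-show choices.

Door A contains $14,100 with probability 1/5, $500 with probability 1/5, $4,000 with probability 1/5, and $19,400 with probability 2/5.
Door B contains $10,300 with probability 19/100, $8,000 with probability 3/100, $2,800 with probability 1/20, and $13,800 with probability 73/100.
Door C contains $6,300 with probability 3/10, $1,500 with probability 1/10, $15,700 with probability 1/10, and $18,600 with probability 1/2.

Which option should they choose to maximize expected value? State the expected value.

Door C ($12,910)

Door A = 1/5 × 14100 + 1/5 × 500 + 1/5 × 4000 + 2/5 × 19400 = 2820 + 100 + 800 + 7760 = 11480
Door B = 19/100 × 10300 + 3/100 × 8000 + 1/20 × 2800 + 73/100 × 13800 = 1957 + 240 + 140 + 10074 = 12411
Door C = 3/10 × 6300 + 1/10 × 1500 + 1/10 × 15700 + 1/2 × 18600 = 1890 + 150 + 1570 + 9300 = 12910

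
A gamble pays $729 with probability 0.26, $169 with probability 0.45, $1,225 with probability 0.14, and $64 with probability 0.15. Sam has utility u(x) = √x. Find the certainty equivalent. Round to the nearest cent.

E[u] = 0.26·√729 + 0.45·√169 + 0.14·√1225 + 0.15·√64 = 0.26·27 + 0.45·13 + 0.14·35 + 0.15·8 = 18.97
CE = (18.97)² = 359.8609

$359.86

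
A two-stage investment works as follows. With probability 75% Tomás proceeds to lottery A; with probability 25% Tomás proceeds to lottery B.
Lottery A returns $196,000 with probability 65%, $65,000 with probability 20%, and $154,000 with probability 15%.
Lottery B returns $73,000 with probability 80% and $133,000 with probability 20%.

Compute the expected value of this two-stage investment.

$143,875

EV(A) = 0.65 × 196000 + 0.2 × 65000 + 0.15 × 154000 = 127400 + 13000 + 23100 = 163500
EV(B) = 0.8 × 73000 + 0.2 × 133000 = 58400 + 26600 = 85000
Overall = 0.75 × 163500 + 0.25 × 85000 = 122625 + 21250 = 143875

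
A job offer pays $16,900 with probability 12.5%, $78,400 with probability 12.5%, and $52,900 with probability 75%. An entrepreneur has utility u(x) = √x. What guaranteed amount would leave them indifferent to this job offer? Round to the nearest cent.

E[u] = 0.125·√16900 + 0.125·√78400 + 0.75·√52900 = 0.125·130 + 0.125·280 + 0.75·230 = 223.75
CE = (223.75)² = 50064.0625

$50,064.06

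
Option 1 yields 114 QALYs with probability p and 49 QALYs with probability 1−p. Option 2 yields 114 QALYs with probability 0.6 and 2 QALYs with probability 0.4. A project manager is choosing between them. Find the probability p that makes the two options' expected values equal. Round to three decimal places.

EV(Option 2) = 0.6 × 114 + 0.4 × 2 = 68.4 + 0.8 = 69.2
p·114 + (1−p)·49 = 69.2
65p + 49 = 69.2
p = (69.2 − 49) / 65

p = 0.311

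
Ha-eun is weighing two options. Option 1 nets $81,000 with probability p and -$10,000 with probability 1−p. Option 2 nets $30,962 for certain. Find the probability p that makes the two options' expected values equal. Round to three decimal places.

p = 0.450

p·81000 + (1−p)·(-10000) = 30962
91000p − 10000 = 30962
p = (30962 + 10000) / 91000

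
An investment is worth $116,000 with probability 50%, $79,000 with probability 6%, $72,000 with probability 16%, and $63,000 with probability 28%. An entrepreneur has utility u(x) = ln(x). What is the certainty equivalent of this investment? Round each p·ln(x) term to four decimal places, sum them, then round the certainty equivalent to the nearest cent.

E[u] = 0.5·ln(116000) + 0.06·ln(79000) + 0.16·ln(72000) + 0.28·ln(63000) = 5.8307 + 0.6766 + 1.7895 + 3.0942 = 11.3910
CE = e^11.3910 ≈ 88521.43

$88,521.43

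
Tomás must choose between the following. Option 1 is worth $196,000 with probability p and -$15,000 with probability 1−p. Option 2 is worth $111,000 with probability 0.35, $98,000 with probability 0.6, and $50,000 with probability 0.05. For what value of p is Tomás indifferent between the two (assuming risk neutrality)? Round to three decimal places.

p = 0.546

EV(Option 2) = 0.35 × 111000 + 0.6 × 98000 + 0.05 × 50000 = 38850 + 58800 + 2500 = 100150
p·196000 + (1−p)·(-15000) = 100150
211000p − 15000 = 100150
p = (100150 + 15000) / 211000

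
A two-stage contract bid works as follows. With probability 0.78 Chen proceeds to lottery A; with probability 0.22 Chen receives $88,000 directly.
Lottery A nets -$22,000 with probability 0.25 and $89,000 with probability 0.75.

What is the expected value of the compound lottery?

$67,135

EV(A) = 0.25 × (-22000) + 0.75 × 89000 = -5500 + 66750 = 61250
Branch B: 88000 (certain)
Overall = 0.78 × 61250 + 0.22 × 88000 = 47775 + 19360 = 67135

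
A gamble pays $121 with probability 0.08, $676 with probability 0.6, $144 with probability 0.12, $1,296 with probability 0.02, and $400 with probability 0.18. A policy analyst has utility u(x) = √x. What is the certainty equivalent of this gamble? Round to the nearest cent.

$494.62

E[u] = 0.08·√121 + 0.6·√676 + 0.12·√144 + 0.02·√1296 + 0.18·√400 = 0.08·11 + 0.6·26 + 0.12·12 + 0.02·36 + 0.18·20 = 22.24
CE = (22.24)² = 494.6176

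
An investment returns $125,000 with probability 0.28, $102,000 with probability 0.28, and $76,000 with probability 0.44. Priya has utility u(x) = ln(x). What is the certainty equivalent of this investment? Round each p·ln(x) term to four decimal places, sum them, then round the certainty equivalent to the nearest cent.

$94,864.04

E[u] = 0.28·ln(125000) + 0.28·ln(102000) + 0.44·ln(76000) = 3.2861 + 3.2292 + 4.9449 = 11.4602
CE = e^11.4602 ≈ 94864.04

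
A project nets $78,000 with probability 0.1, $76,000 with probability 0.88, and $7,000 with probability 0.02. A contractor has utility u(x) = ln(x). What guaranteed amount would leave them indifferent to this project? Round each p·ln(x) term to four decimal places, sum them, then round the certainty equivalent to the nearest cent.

$72,649.37

E[u] = 0.1·ln(78000) + 0.88·ln(76000) + 0.02·ln(7000) = 1.1264 + 9.8899 + 0.1771 = 11.1934
CE = e^11.1934 ≈ 72649.37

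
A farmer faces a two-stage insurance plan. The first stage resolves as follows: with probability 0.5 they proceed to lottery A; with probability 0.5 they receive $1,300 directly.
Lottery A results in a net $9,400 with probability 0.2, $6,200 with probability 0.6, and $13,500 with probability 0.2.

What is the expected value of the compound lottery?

$4,800

EV(A) = 0.2 × 9400 + 0.6 × 6200 + 0.2 × 13500 = 1880 + 3720 + 2700 = 8300
Branch B: 1300 (certain)
Overall = 0.5 × 8300 + 0.5 × 1300 = 4150 + 650 = 4800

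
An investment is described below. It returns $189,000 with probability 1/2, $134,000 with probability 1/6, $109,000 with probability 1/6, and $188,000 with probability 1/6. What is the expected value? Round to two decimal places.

EV = 1/2 × 189000 + 1/6 × 134000 + 1/6 × 109000 + 1/6 × 188000 = 94500 + 22333.3333 + 18166.6667 + 31333.3333 = 166333.3333

$166,333.33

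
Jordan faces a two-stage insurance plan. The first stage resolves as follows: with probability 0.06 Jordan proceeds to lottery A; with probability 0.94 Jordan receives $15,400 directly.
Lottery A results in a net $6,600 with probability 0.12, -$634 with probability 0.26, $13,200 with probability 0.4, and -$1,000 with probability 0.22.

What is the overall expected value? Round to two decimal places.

EV(A) = 0.12 × 6600 + 0.26 × (-634) + 0.4 × 13200 + 0.22 × (-1000) = 792 − 164.84 + 5280 − 220 = 5687.16
Branch B: 15400 (certain)
Overall = 0.06 × 5687.16 + 0.94 × 15400 = 341.2296 + 14476 = 14817.2296

$14,817.23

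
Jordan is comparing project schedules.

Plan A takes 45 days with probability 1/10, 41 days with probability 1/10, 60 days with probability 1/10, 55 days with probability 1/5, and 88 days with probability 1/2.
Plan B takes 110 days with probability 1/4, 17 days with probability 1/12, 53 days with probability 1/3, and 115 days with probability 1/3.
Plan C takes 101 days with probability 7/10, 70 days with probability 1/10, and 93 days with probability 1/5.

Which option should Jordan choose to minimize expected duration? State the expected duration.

Plan A = 1/10 × 45 + 1/10 × 41 + 1/10 × 60 + 1/5 × 55 + 1/2 × 88 = 4.5 + 4.1 + 6 + 11 + 44 = 69.6
Plan B = 1/4 × 110 + 1/12 × 17 + 1/3 × 53 + 1/3 × 115 = 27.5 + 1.4167 + 17.6667 + 38.3333 = 84.9167
Plan C = 7/10 × 101 + 1/10 × 70 + 1/5 × 93 = 70.7 + 7 + 18.6 = 96.3

Plan A (69.6 days)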